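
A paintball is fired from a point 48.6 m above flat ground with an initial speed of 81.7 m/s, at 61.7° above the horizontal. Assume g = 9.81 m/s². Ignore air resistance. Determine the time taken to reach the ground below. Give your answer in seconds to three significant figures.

15.3 s

Resolve: vₓ = 81.70 cos 61.7° = 38.73 m/s and v_y0 = 81.70 sin 61.7° = 71.93 m/s.
Vertical motion (up positive, ground at y = 0): 4.905 t² − (71.93) t − 48.6 = 0, so t = (71.93 + √(71.93² + 2·9.81·48.6)) / 9.81 = (71.93 + 78.28) / 9.81 = 15.31 s.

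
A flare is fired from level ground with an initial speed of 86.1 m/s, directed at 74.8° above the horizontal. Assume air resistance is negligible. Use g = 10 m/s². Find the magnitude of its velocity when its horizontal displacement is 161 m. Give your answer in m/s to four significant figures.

Horizontal component vₓ = 86.10 cos 74.8° = 22.57 m/s; vertical v_y0 = 86.10 sin 74.8° = 83.09 m/s.
At x = 161 m, t = x/vₓ = 161/22.57 = 7.132 s.
Vertical velocity there: v_y = v_y0 − g t = 83.09 − 10.0 × 7.132 = 11.77 m/s.
Speed: √(vₓ² + v_y²) = √(22.57² + 11.77²) = 25.46 m/s.

25.46 m/s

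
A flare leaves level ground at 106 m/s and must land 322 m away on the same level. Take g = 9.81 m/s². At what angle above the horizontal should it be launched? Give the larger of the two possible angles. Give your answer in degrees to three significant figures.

81.8°

From R = (v₀²/g) sin 2θ: sin 2θ = 9.81 × 322 / 11236 = 0.2811.
2θ = 16.33° or 180° − 16.33° = 163.7°, so θ = 8.164° or 81.84°.
The larger angle is 81.84°.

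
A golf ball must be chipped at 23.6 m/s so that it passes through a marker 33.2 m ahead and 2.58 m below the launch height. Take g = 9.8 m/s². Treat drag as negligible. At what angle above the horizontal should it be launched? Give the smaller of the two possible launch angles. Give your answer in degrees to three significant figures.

Trajectory: y = x tanθ − g x² (1 + tan²θ)/(2v₀²). With x = 33.2, y = −2.58, v₀ = 23.6, g = 9.80:
9.697 tan²θ − 33.2 tanθ + (7.117) = 0.
tanθ = [33.2 ± √(33.2² − 4 × 9.697 × (7.117))] / (2 × 9.697) = (33.2 ± 28.74) / 19.39, giving tanθ = 0.2298 or 3.194.
θ = 12.94° or 72.61°; the smaller is 12.94°.

12.9°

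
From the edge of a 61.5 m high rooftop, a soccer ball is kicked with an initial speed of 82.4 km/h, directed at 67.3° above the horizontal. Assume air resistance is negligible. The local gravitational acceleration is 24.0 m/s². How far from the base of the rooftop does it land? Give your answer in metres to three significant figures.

Convert: 82.4 km/h = 82.4/3.6 = 22.89 m/s.
Horizontal component vₓ = 22.89 cos 67.3° = 8.833 m/s; vertical v_y0 = 22.89 sin 67.3° = 21.12 m/s.
Vertical motion (up positive, ground at y = 0): 12.00 t² − (21.12) t − 61.5 = 0, so t = (21.12 + √(21.12² + 2·24.0·61.5)) / 24.0 = (21.12 + 58.29) / 24.0 = 3.309 s.
Horizontal distance: R = vₓ t = 8.833 × 3.309 = 29.23 m.

29.2 m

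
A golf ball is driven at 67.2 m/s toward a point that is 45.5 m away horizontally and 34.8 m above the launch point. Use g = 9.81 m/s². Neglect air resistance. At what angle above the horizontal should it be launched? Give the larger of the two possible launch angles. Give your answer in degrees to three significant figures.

87.0°

Trajectory: y = x tanθ − g x² (1 + tan²θ)/(2v₀²). With x = 45.5, y = 34.8, v₀ = 67.2, g = 9.81:
2.249 tan²θ − 45.5 tanθ + (37.05) = 0.
tanθ = [45.5 ± √(45.5² − 4 × 2.249 × (37.05))] / (2 × 2.249) = (45.5 ± 41.68) / 4.497, giving tanθ = 0.8500 or 19.38.
θ = 40.36° or 87.05°; the larger is 87.05°.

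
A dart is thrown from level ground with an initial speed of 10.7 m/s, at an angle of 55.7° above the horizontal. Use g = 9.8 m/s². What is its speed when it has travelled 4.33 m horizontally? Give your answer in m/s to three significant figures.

6.29 m/s

Horizontal component vₓ = 10.70 cos 55.7° = 6.030 m/s; vertical v_y0 = 10.70 sin 55.7° = 8.839 m/s.
x = vₓ t ⇒ t = 4.33/6.030 = 0.7181 s.
Vertical velocity there: v_y = v_y0 − g t = 8.839 − 9.80 × 0.7181 = 1.802 m/s.
Speed: √(vₓ² + v_y²) = √(6.030² + 1.802²) = 6.293 m/s.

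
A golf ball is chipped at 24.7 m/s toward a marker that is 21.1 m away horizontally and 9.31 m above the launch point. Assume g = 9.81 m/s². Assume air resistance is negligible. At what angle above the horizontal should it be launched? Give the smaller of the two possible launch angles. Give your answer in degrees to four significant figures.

34.69°

Trajectory: y = x tanθ − g x² (1 + tan²θ)/(2v₀²). With x = 21.1, y = 9.31, v₀ = 24.7, g = 9.81:
3.579 tan²θ − 21.1 tanθ + (12.89) = 0.
tanθ = [21.1 ± √(21.1² − 4 × 3.579 × (12.89))] / (2 × 3.579) = (21.1 ± 16.15) / 7.159, giving tanθ = 0.6921 or 5.203.
θ = 34.69° or 79.12°; the smaller is 34.69°.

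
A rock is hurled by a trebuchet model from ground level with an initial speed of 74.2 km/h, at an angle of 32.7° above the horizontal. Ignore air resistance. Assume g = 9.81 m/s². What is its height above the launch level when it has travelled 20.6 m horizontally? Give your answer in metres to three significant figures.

Convert: 74.2 km/h = 74.2/3.6 = 20.61 m/s.
vₓ = 20.61 cos 32.7° = 17.34 m/s; v_y0 = 20.61 sin 32.7° = 11.13 m/s.
At x = 20.6 m, t = x/vₓ = 20.6/17.34 = 1.188 s.
Height: y = v_y0 t − ½ g t² = 11.13 × 1.188 − 4.905 × 1.188² = 13.22 − 6.919 = 6.306 m.

6.31 m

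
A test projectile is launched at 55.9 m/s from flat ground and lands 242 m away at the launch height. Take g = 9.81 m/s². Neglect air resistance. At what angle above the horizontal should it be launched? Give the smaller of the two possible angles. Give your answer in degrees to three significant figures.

24.7°

From R = (v₀²/g) sin 2θ: sin 2θ = 9.81 × 242 / 3124.8 = 0.7597.
2θ = 49.44° or 180° − 49.44° = 130.6°, so θ = 24.72° or 65.28°.
The smaller angle is 24.72°.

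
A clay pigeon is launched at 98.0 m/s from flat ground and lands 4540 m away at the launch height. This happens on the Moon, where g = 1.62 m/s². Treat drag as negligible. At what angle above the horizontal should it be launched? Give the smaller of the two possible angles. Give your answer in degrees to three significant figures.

From R = (v₀²/g) sin 2θ: sin 2θ = 1.62 × 4540 / 9604.0 = 0.7658.
2θ = 49.98° or 180° − 49.98° = 130.0°, so θ = 24.99° or 65.01°.
The smaller angle is 24.99°.

25.0°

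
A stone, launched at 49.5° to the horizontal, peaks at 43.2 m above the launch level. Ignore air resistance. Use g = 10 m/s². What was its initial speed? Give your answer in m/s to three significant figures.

38.7 m/s

At the peak v_y = 0, so v_y0 = √(2gH) = √(2 × 10.0 × 43.2) = 29.39 m/s.
v_y0 = v₀ sin θ ⇒ v₀ = 29.39 / sin 49.5° = 38.66 m/s.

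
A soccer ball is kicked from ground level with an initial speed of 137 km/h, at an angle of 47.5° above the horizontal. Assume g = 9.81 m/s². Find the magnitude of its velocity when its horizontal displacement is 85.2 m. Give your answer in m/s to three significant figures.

26.1 m/s

Convert: 137 km/h = 137/3.6 = 38.06 m/s.
Components: vₓ = 38.06 cos 47.5° = 25.71 m/s, v_y0 = 38.06 sin 47.5° = 28.06 m/s.
x = vₓ t ⇒ t = 85.2/25.71 = 3.314 s.
Vertical velocity there: v_y = v_y0 − g t = 28.06 − 9.81 × 3.314 = −4.452 m/s.
Speed: √(vₓ² + v_y²) = √(25.71² + 4.452²) = 26.09 m/s.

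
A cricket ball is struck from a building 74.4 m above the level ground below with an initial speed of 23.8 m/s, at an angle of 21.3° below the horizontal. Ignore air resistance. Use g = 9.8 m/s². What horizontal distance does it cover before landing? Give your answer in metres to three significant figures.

vₓ = 23.80 cos 21.3° = 22.17 m/s; v_y0 = −8.645 m/s (downward).
The projectile lands when y = 74.4 + (−8.645) t − ½·9.80·t² = 0. Positive root: t = (−8.645 + √(8.645² + 2·9.80·74.4)) / 9.80 = (−8.645 + 39.15) / 9.80 = 3.113 s.
Horizontal distance: R = vₓ t = 22.17 × 3.113 = 69.03 m.

69.0 m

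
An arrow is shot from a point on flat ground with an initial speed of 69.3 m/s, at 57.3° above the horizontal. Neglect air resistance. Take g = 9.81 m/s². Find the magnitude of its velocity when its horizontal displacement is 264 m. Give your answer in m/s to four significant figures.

Resolve: vₓ = 69.30 cos 57.3° = 37.44 m/s and v_y0 = 69.30 sin 57.3° = 58.32 m/s.
At x = 264 m, t = x/vₓ = 264/37.44 = 7.052 s.
Vertical velocity there: v_y = v_y0 − g t = 58.32 − 9.81 × 7.052 = −10.86 m/s.
Speed: √(vₓ² + v_y²) = √(37.44² + 10.86²) = 38.98 m/s.

38.98 m/s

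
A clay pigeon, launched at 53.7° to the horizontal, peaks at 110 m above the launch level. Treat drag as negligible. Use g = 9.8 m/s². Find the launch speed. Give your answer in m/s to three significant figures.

57.6 m/s

At the peak v_y = 0, so v_y0 = √(2gH) = √(2 × 9.80 × 110) = 46.43 m/s.
v_y0 = v₀ sin θ ⇒ v₀ = 46.43 / sin 53.7° = 57.61 m/s.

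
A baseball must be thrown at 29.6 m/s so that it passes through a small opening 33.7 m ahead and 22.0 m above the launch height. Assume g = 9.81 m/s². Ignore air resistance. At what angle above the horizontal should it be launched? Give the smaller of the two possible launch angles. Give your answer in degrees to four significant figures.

Trajectory: y = x tanθ − g x² (1 + tan²θ)/(2v₀²). With x = 33.7, y = 22.0, v₀ = 29.6, g = 9.81:
6.358 tan²θ − 33.7 tanθ + (28.36) = 0.
tanθ = [33.7 ± √(33.7² − 4 × 6.358 × (28.36))] / (2 × 6.358) = (33.7 ± 20.36) / 12.72, giving tanθ = 1.049 or 4.251.
θ = 46.37° or 76.76°; the smaller is 46.37°.

46.37°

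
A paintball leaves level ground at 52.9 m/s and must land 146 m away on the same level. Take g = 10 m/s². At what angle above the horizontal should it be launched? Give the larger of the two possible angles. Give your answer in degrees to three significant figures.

74.3°

R = v₀² sin 2θ / g gives sin 2θ = gR/v₀² = 10.0·146/52.9² = 0.5217.
2θ = 31.45° or 180° − 31.45° = 148.6°, so θ = 15.72° or 74.28°.
The larger angle is 74.28°.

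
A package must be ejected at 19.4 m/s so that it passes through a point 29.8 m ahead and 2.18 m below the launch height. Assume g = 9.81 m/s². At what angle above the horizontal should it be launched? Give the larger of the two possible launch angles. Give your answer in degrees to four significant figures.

65.63°

Trajectory: y = x tanθ − g x² (1 + tan²θ)/(2v₀²). With x = 29.8, y = −2.18, v₀ = 19.4, g = 9.81:
11.57 tan²θ − 29.8 tanθ + (9.394) = 0.
tanθ = [29.8 ± √(29.8² − 4 × 11.57 × (9.394))] / (2 × 11.57) = (29.8 ± 21.29) / 23.15, giving tanθ = 0.3677 or 2.207.
θ = 20.19° or 65.63°; the larger is 65.63°.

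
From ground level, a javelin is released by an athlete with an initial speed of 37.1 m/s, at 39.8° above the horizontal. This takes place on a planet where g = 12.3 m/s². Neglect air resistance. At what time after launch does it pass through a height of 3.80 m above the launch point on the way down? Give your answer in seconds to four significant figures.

3.694 s

Resolve: vₓ = 37.10 cos 39.8° = 28.50 m/s and v_y0 = 37.10 sin 39.8° = 23.75 m/s.
Height y(t) = 23.75 t − 6.150 t² = 3.80 gives 6.150 t² − 23.75 t + 3.80 = 0.
t = [23.75 ± √(23.75² − 2·12.3·3.80)] / 12.3 = (23.75 ± 21.69) / 12.3, so t = 0.1673 s or t = 3.694 s.
The descending-branch root is 3.694 s.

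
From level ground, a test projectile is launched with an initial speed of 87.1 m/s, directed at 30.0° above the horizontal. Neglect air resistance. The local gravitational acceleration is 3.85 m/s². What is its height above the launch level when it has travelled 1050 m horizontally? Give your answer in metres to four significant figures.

233.2 m

Components: vₓ = 87.10 cos 30.0° = 75.43 m/s, v_y0 = 87.10 sin 30.0° = 43.55 m/s.
Time to reach x = 1050 m: t = x/vₓ = 1050/75.43 = 13.92 s.
Height: y = v_y0 t − ½ g t² = 43.55 × 13.92 − 1.925 × 13.92² = 606.2 − 373.0 = 233.2 m.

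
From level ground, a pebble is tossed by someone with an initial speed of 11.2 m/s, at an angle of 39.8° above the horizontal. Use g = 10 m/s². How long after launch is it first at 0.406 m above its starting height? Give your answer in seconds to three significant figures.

0.0591 s

Components: vₓ = 11.20 cos 39.8° = 8.605 m/s, v_y0 = 11.20 sin 39.8° = 7.169 m/s.
Require v_y0 t − ½ g t² = 0.406, i.e. 5.000 t² − 7.169 t + 0.406 = 0.
t = [7.169 ± √(7.169² − 2·10.0·0.406)] / 10.0 = (7.169 ± 6.579) / 10.0, so t = 0.05906 s or t = 1.375 s.
The first (ascending) time is 0.05906 s.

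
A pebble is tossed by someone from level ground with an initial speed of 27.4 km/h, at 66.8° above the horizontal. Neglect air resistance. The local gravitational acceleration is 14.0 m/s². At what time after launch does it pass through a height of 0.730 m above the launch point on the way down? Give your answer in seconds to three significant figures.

0.881 s

Convert: 27.4 km/h = 27.4/3.6 = 7.611 m/s.
Components: vₓ = 7.611 cos 66.8° = 2.998 m/s, v_y0 = 7.611 sin 66.8° = 6.996 m/s.
Set y = v_y0 t − ½ g t² = 0.730: 7.000 t² − 6.996 t + 0.730 = 0.
Quadratic formula: t = (6.996 ± √28.499) / 14.0 = (6.996 ± 5.338) / 14.0 → t = 0.1184 s or 0.8810 s.
The descending-branch root is 0.8810 s.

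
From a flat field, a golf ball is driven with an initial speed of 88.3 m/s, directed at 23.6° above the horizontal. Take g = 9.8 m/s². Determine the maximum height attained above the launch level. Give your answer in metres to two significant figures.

vₓ = 88.30 cos 23.6° = 80.91 m/s; v_y0 = 88.30 sin 23.6° = 35.35 m/s.
Maximum height: H = v_y0² / (2g) = 35.35² / (2 × 9.80) = 63.76 m.

64 m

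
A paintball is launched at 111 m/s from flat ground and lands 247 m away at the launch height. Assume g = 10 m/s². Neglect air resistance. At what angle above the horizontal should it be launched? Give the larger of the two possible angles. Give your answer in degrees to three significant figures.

84.2°

From R = (v₀²/g) sin 2θ: sin 2θ = 10.0 × 247 / 12321 = 0.2005.
2θ = 11.56° or 180° − 11.56° = 168.4°, so θ = 5.782° or 84.22°.
The larger angle is 84.22°.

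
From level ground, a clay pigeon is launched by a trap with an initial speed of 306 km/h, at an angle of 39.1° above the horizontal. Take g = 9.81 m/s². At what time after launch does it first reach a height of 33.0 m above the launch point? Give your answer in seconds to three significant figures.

0.655 s

Convert: 306 km/h = 306/3.6 = 85.00 m/s.
Resolve: vₓ = 85.00 cos 39.1° = 65.96 m/s and v_y0 = 85.00 sin 39.1° = 53.61 m/s.
Require v_y0 t − ½ g t² = 33.0, i.e. 4.905 t² − 53.61 t + 33.0 = 0.
Quadratic formula: t = (53.61 ± √2226.3) / 9.81 = (53.61 ± 47.18) / 9.81 → t = 0.6548 s or 10.27 s.
The first (ascending) time is 0.6548 s.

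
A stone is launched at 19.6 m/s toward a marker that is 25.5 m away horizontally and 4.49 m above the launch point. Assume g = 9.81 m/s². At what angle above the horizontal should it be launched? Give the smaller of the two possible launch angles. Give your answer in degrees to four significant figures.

Trajectory: y = x tanθ − g x² (1 + tan²θ)/(2v₀²). With x = 25.5, y = 4.49, v₀ = 19.6, g = 9.81:
8.302 tan²θ − 25.5 tanθ + (12.79) = 0.
tanθ = [25.5 ± √(25.5² − 4 × 8.302 × (12.79))] / (2 × 8.302) = (25.5 ± 15.01) / 16.60, giving tanθ = 0.6315 or 2.440.
θ = 32.27° or 67.71°; the smaller is 32.27°.

32.27°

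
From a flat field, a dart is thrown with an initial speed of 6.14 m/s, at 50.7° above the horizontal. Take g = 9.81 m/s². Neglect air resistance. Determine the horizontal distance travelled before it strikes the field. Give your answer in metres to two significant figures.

Horizontal component vₓ = 6.140 cos 50.7° = 3.889 m/s; vertical v_y0 = 6.140 sin 50.7° = 4.751 m/s.
Time aloft: T = 2 v_y0 / g = 2 × 4.751 / 9.81 = 0.9687 s.
Horizontal distance R = vₓ T = 3.889 × 0.9687 = 3.767 m.

3.8 m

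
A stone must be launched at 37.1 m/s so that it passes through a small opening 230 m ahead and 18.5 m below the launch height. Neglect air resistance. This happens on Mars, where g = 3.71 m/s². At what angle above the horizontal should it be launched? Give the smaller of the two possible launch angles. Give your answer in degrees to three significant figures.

Trajectory: y = x tanθ − g x² (1 + tan²θ)/(2v₀²). With x = 230, y = −18.5, v₀ = 37.1, g = 3.71:
71.29 tan²θ − 230 tanθ + (52.79) = 0.
tanθ = [230 ± √(230² − 4 × 71.29 × (52.79))] / (2 × 71.29) = (230 ± 194.5) / 142.6, giving tanθ = 0.2487 or 2.977.
θ = 13.97° or 71.43°; the smaller is 13.97°.

14.0°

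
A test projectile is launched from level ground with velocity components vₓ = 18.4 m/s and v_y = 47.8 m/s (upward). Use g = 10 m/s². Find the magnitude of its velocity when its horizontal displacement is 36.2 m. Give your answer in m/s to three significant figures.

33.6 m/s

Time to reach x = 36.2 m: t = x/vₓ = 36.2/18.40 = 1.967 s.
Vertical velocity there: v_y = v_y0 − g t = 47.80 − 10.0 × 1.967 = 28.13 m/s.
Speed: √(vₓ² + v_y²) = √(18.40² + 28.13²) = 33.61 m/s.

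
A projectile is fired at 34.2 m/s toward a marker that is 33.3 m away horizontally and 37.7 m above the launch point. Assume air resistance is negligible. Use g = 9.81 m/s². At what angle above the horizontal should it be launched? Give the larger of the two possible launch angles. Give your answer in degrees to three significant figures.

79.7°

Trajectory: y = x tanθ − g x² (1 + tan²θ)/(2v₀²). With x = 33.3, y = 37.7, v₀ = 34.2, g = 9.81:
4.650 tan²θ − 33.3 tanθ + (42.35) = 0.
tanθ = [33.3 ± √(33.3² − 4 × 4.650 × (42.35))] / (2 × 4.650) = (33.3 ± 17.92) / 9.300, giving tanθ = 1.654 or 5.507.
θ = 58.84° or 79.71°; the larger is 79.71°.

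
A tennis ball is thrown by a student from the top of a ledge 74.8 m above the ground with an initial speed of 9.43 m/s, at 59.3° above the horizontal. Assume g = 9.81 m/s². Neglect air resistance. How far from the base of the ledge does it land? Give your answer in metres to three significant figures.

23.2 m

Resolve: vₓ = 9.430 cos 59.3° = 4.814 m/s and v_y0 = 9.430 sin 59.3° = 8.108 m/s.
Vertical motion (up positive, ground at y = 0): 4.905 t² − (8.108) t − 74.8 = 0, so t = (8.108 + √(8.108² + 2·9.81·74.8)) / 9.81 = (8.108 + 39.16) / 9.81 = 4.818 s.
Horizontal distance: R = vₓ t = 4.814 × 4.818 = 23.20 m.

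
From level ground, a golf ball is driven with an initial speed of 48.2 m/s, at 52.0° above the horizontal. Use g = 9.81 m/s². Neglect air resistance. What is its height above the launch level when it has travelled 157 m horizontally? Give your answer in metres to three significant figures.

Resolve: vₓ = 48.20 cos 52.0° = 29.67 m/s and v_y0 = 48.20 sin 52.0° = 37.98 m/s.
At x = 157 m, t = x/vₓ = 157/29.67 = 5.291 s.
Height: y = v_y0 t − ½ g t² = 37.98 × 5.291 − 4.905 × 5.291² = 201.0 − 137.3 = 63.65 m.

63.7 m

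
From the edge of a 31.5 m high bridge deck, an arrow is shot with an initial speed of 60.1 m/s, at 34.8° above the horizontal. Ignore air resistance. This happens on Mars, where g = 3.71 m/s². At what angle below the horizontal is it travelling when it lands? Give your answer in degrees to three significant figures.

37.3°

Components: vₓ = 60.10 cos 34.8° = 49.35 m/s, v_y0 = 60.10 sin 34.8° = 34.30 m/s.
The projectile lands when y = 31.5 + (34.30) t − ½·3.71·t² = 0. Positive root: t = (34.30 + √(34.30² + 2·3.71·31.5)) / 3.71 = (34.30 + 37.55) / 3.71 = 19.37 s.
At impact: v_y = v_y0 − g t = −37.55 m/s; vₓ = 49.35 m/s.
Angle below horizontal: arctan(|v_y|/vₓ) = arctan(37.55/49.35) = 37.27°.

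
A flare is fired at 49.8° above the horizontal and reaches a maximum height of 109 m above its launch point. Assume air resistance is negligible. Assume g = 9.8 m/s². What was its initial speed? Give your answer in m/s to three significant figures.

60.5 m/s

At the peak v_y = 0, so v_y0 = √(2gH) = √(2 × 9.80 × 109) = 46.22 m/s.
v_y0 = v₀ sin θ ⇒ v₀ = 46.22 / sin 49.8° = 60.52 m/s.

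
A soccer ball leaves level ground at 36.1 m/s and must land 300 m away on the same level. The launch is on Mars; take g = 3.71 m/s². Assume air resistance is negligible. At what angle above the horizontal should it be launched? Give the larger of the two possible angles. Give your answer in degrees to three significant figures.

Level-ground range R = v₀² sin(2θ)/g ⇒ sin(2θ) = gR/v₀² = 3.71 × 300 / 36.1² = 0.8540.
2θ = 58.65° or 180° − 58.65° = 121.3°, so θ = 29.33° or 60.67°.
The larger angle is 60.67°.

60.7°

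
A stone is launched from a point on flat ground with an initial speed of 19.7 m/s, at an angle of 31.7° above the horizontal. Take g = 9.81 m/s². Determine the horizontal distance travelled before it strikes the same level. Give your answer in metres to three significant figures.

35.4 m

Resolve: vₓ = 19.70 cos 31.7° = 16.76 m/s and v_y0 = 19.70 sin 31.7° = 10.35 m/s.
Time aloft: T = 2 v_y0 / g = 2 × 10.35 / 9.81 = 2.110 s.
Range: R = vₓ T = 16.76 × 2.110 = 35.37 m.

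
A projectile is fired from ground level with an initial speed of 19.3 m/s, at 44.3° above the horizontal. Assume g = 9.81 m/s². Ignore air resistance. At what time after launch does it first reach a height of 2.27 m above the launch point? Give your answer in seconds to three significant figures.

0.180 s

Horizontal component vₓ = 19.30 cos 44.3° = 13.81 m/s; vertical v_y0 = 19.30 sin 44.3° = 13.48 m/s.
Set y = v_y0 t − ½ g t² = 2.27: 4.905 t² − 13.48 t + 2.27 = 0.
Quadratic formula: t = (13.48 ± √137.16) / 9.81 = (13.48 ± 11.71) / 9.81 → t = 0.1802 s or 2.568 s.
The first (ascending) time is 0.1802 s.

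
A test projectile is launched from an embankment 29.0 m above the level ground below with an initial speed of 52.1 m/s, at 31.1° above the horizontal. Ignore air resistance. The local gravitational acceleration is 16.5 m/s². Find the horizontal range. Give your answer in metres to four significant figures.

183.6 m

Resolve: vₓ = 52.10 cos 31.1° = 44.61 m/s and v_y0 = 52.10 sin 31.1° = 26.91 m/s.
Vertical motion (up positive, ground at y = 0): 8.250 t² − (26.91) t − 29.0 = 0, so t = (26.91 + √(26.91² + 2·16.5·29.0)) / 16.5 = (26.91 + 41.00) / 16.5 = 4.116 s.
Horizontal distance: R = vₓ t = 44.61 × 4.116 = 183.6 m.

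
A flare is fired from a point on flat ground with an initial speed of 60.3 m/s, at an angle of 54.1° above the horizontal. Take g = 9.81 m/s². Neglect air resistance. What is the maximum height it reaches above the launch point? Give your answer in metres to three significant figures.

122 m

Resolve: vₓ = 60.30 cos 54.1° = 35.36 m/s and v_y0 = 60.30 sin 54.1° = 48.85 m/s.
At the apex v_y = 0, so H = v_y0²/(2g) = 48.85²/19.62 = 121.6 m.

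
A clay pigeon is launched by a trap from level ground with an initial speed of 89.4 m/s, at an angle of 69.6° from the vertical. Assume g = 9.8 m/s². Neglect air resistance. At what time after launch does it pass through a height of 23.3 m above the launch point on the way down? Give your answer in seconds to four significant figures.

5.494 s

Resolve: vₓ = 89.40 sin 69.6° = 83.79 m/s and v_y0 = 89.40 cos 69.6° = 31.16 m/s.
Height y(t) = 31.16 t − 4.900 t² = 23.3 gives 4.900 t² − 31.16 t + 23.3 = 0.
t = [31.16 ± √(31.16² − 2·9.80·23.3)] / 9.80 = (31.16 ± 22.68) / 9.80, so t = 0.8655 s or t = 5.494 s.
The descending-branch root is 5.494 s.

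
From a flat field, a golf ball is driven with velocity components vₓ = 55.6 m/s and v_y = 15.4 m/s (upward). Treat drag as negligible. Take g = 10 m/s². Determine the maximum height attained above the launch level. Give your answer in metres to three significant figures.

Maximum height: H = v_y0² / (2g) = 15.40² / (2 × 10.0) = 11.86 m.

11.9 m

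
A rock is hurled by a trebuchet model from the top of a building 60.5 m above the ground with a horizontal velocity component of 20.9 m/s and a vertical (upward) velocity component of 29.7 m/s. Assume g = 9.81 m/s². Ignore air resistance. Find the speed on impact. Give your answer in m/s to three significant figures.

50.1 m/s

With up positive and y = 0 at the ground: y(t) = 60.5 + (29.70) t − 4.905 t². Setting y = 0 and taking the positive root: t = [29.70 + √(29.70² + 2·9.81·60.5)] / 9.81 = (29.70 + 45.49) / 9.81 = 7.664 s.
Vertical velocity at impact: v_y = v_y0 − g t = 29.70 − 9.81 × 7.664 = −45.49 m/s.
Speed: |v| = √(vₓ² + v_y²) = √(20.90² + 45.49²) = 50.06 m/s.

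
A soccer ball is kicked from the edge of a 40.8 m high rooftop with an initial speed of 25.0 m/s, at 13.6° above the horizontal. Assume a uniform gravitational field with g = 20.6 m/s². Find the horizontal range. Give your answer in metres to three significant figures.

55.8 m

Components: vₓ = 25.00 cos 13.6° = 24.30 m/s, v_y0 = 25.00 sin 13.6° = 5.879 m/s.
The projectile lands when y = 40.8 + (5.879) t − ½·20.6·t² = 0. Positive root: t = (5.879 + √(5.879² + 2·20.6·40.8)) / 20.6 = (5.879 + 41.42) / 20.6 = 2.296 s.
Horizontal distance: R = vₓ t = 24.30 × 2.296 = 55.79 m.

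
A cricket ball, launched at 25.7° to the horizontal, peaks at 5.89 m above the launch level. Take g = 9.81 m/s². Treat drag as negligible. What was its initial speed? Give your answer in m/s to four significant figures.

At the peak v_y = 0, so v_y0 = √(2gH) = √(2 × 9.81 × 5.89) = 10.75 m/s.
v_y0 = v₀ sin θ ⇒ v₀ = 10.75 / sin 25.7° = 24.79 m/s.

24.79 m/s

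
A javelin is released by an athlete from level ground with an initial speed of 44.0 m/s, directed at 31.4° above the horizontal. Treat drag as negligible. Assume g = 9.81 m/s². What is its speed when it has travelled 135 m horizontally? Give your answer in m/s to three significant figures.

Components: vₓ = 44.00 cos 31.4° = 37.56 m/s, v_y0 = 44.00 sin 31.4° = 22.92 m/s.
At x = 135 m, t = x/vₓ = 135/37.56 = 3.595 s.
Vertical velocity there: v_y = v_y0 − g t = 22.92 − 9.81 × 3.595 = −12.34 m/s.
Speed: √(vₓ² + v_y²) = √(37.56² + 12.34²) = 39.53 m/s.

39.5 m/s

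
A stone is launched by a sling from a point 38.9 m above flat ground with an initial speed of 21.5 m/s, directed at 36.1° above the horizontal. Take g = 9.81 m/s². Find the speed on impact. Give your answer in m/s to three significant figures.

vₓ = 21.50 cos 36.1° = 17.37 m/s; v_y0 = 21.50 sin 36.1° = 12.67 m/s.
With up positive and y = 0 at the ground: y(t) = 38.9 + (12.67) t − 4.905 t². Setting y = 0 and taking the positive root: t = [12.67 + √(12.67² + 2·9.81·38.9)] / 9.81 = (12.67 + 30.39) / 9.81 = 4.389 s.
Vertical velocity at impact: v_y = v_y0 − g t = 12.67 − 9.81 × 4.389 = −30.39 m/s.
Speed: |v| = √(vₓ² + v_y²) = √(17.37² + 30.39²) = 35.01 m/s.

35.0 m/s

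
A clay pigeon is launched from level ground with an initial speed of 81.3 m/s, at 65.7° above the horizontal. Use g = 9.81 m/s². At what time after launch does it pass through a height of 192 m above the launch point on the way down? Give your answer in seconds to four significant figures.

Components: vₓ = 81.30 cos 65.7° = 33.46 m/s, v_y0 = 81.30 sin 65.7° = 74.10 m/s.
Height y(t) = 74.10 t − 4.905 t² = 192 gives 4.905 t² − 74.10 t + 192 = 0.
t = [74.10 ± √(74.10² − 2·9.81·192)] / 9.81 = (74.10 ± 41.51) / 9.81, so t = 3.322 s or t = 11.78 s.
The descending-branch root is 11.78 s.

11.78 s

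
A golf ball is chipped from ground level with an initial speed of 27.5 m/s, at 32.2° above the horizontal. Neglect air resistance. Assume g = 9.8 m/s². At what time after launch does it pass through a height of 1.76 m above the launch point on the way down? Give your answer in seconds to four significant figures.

2.865 s

Horizontal component vₓ = 27.50 cos 32.2° = 23.27 m/s; vertical v_y0 = 27.50 sin 32.2° = 14.65 m/s.
Require v_y0 t − ½ g t² = 1.76, i.e. 4.900 t² − 14.65 t + 1.76 = 0.
Quadratic formula: t = (14.65 ± √180.25) / 9.80 = (14.65 ± 13.43) / 9.80 → t = 0.1254 s or 2.865 s.
The descending-branch root is 2.865 s.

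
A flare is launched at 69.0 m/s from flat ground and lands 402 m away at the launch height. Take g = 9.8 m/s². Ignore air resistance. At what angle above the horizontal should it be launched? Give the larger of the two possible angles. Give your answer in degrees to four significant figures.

Level-ground range R = v₀² sin(2θ)/g ⇒ sin(2θ) = gR/v₀² = 9.80 × 402 / 69.0² = 0.8275.
2θ = 55.84° or 180° − 55.84° = 124.2°, so θ = 27.92° or 62.08°.
The larger angle is 62.08°.

62.08°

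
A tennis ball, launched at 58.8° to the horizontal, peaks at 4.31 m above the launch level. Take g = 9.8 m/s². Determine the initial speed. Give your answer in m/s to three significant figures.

10.7 m/s

At the peak v_y = 0, so v_y0 = √(2gH) = √(2 × 9.80 × 4.31) = 9.191 m/s.
v_y0 = v₀ sin θ ⇒ v₀ = 9.191 / sin 58.8° = 10.75 m/s.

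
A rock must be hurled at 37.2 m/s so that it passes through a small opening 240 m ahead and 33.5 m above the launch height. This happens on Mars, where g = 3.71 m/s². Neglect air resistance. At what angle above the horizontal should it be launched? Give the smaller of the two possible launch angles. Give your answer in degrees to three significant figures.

Trajectory: y = x tanθ − g x² (1 + tan²θ)/(2v₀²). With x = 240, y = 33.5, v₀ = 37.2, g = 3.71:
77.21 tan²θ − 240 tanθ + (110.7) = 0.
tanθ = [240 ± √(240² − 4 × 77.21 × (110.7))] / (2 × 77.21) = (240 ± 153.0) / 154.4, giving tanθ = 0.5634 or 2.545.
θ = 29.40° or 68.55°; the smaller is 29.40°.

29.4°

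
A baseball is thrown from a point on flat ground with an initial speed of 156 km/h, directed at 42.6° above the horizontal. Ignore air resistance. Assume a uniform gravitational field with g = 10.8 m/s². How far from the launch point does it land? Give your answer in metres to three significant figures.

173 m

Convert: 156 km/h = 156/3.6 = 43.33 m/s.
Resolve: vₓ = 43.33 cos 42.6° = 31.90 m/s and v_y0 = 43.33 sin 42.6° = 29.33 m/s.
Time aloft: T = 2 v_y0 / g = 2 × 29.33 / 10.8 = 5.432 s.
Horizontal distance R = vₓ T = 31.90 × 5.432 = 173.3 m.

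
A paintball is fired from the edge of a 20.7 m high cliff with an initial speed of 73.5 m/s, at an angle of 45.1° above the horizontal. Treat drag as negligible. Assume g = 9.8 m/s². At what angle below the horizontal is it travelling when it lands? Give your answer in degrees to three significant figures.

Components: vₓ = 73.50 cos 45.1° = 51.88 m/s, v_y0 = 73.50 sin 45.1° = 52.06 m/s.
Vertical motion (up positive, ground at y = 0): 4.900 t² − (52.06) t − 20.7 = 0, so t = (52.06 + √(52.06² + 2·9.80·20.7)) / 9.80 = (52.06 + 55.82) / 9.80 = 11.01 s.
At impact: v_y = v_y0 − g t = −55.82 m/s; vₓ = 51.88 m/s.
Angle below horizontal: arctan(|v_y|/vₓ) = arctan(55.82/51.88) = 47.10°.

47.1°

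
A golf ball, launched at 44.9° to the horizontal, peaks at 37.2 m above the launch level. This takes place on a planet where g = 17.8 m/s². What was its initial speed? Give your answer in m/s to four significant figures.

51.55 m/s

At the peak v_y = 0, so v_y0 = √(2gH) = √(2 × 17.8 × 37.2) = 36.39 m/s.
v_y0 = v₀ sin θ ⇒ v₀ = 36.39 / sin 44.9° = 51.55 m/s.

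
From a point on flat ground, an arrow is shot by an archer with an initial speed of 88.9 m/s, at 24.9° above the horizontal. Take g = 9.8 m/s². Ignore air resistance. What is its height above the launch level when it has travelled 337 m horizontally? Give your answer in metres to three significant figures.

70.8 m

Components: vₓ = 88.90 cos 24.9° = 80.64 m/s, v_y0 = 88.90 sin 24.9° = 37.43 m/s.
At x = 337 m, t = x/vₓ = 337/80.64 = 4.179 s.
Height: y = v_y0 t − ½ g t² = 37.43 × 4.179 − 4.900 × 4.179² = 156.4 − 85.58 = 70.85 m.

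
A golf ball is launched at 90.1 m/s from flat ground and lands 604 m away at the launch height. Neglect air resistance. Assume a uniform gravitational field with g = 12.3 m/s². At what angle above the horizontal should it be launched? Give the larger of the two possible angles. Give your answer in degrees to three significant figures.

56.9°

From R = (v₀²/g) sin 2θ: sin 2θ = 12.3 × 604 / 8118.0 = 0.9152.
2θ = 66.23° or 180° − 66.23° = 113.8°, so θ = 33.11° or 56.89°.
The larger angle is 56.89°.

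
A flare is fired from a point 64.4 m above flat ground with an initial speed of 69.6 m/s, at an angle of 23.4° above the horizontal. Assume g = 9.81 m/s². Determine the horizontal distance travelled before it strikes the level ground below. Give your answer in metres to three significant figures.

473 m

Resolve: vₓ = 69.60 cos 23.4° = 63.88 m/s and v_y0 = 69.60 sin 23.4° = 27.64 m/s.
The projectile lands when y = 64.4 + (27.64) t − ½·9.81·t² = 0. Positive root: t = (27.64 + √(27.64² + 2·9.81·64.4)) / 9.81 = (27.64 + 45.03) / 9.81 = 7.408 s.
Horizontal distance: R = vₓ t = 63.88 × 7.408 = 473.2 m.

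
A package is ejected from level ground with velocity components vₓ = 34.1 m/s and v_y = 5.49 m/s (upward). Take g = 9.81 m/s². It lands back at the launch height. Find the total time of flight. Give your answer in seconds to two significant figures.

1.1 s

Landing at launch height ⇒ T = 2 v_y0 / g = 2 × 5.490 / 9.81 = 1.119 s.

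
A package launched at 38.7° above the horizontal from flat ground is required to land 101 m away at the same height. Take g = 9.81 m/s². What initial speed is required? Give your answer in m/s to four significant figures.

From R = (v₀² / g) sin 2θ: v₀ = √(gR / sin 2θ).
v₀ = √(9.81 × 101 / sin 77.40°) = √(990.8 / 0.9759) = √1015.3 = 31.86 m/s.

31.86 m/s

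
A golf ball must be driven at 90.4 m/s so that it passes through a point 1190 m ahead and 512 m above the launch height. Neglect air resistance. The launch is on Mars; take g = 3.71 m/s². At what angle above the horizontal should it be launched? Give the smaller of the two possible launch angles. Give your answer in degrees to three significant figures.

Trajectory: y = x tanθ − g x² (1 + tan²θ)/(2v₀²). With x = 1190, y = 512, v₀ = 90.4, g = 3.71:
321.4 tan²θ − 1190 tanθ + (833.4) = 0.
tanθ = [1190 ± √(1190² − 4 × 321.4 × (833.4))] / (2 × 321.4) = (1190 ± 586.9) / 642.9, giving tanθ = 0.9381 or 2.764.
θ = 43.17° or 70.11°; the smaller is 43.17°.

43.2°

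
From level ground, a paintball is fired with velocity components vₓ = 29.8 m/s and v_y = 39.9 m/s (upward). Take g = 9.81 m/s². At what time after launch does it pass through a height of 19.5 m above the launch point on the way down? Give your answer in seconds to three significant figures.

7.61 s

Require v_y0 t − ½ g t² = 19.5, i.e. 4.905 t² − 39.90 t + 19.5 = 0.
Quadratic formula: t = (39.90 ± √1209.4) / 9.81 = (39.90 ± 34.78) / 9.81 → t = 0.5223 s or 7.612 s.
The descending-branch root is 7.612 s.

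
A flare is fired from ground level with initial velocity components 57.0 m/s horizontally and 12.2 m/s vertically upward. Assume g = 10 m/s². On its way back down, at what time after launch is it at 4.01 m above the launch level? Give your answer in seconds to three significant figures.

Height y(t) = 12.20 t − 5.000 t² = 4.01 gives 5.000 t² − 12.20 t + 4.01 = 0.
Quadratic formula: t = (12.20 ± √68.640) / 10.0 = (12.20 ± 8.285) / 10.0 → t = 0.3915 s or 2.048 s.
The descending-branch root is 2.048 s.

2.05 s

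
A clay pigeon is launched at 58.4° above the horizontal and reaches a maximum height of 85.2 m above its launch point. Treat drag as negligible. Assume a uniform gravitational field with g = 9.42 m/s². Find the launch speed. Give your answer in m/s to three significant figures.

At the peak v_y = 0, so v_y0 = √(2gH) = √(2 × 9.42 × 85.2) = 40.06 m/s.
v_y0 = v₀ sin θ ⇒ v₀ = 40.06 / sin 58.4° = 47.04 m/s.

47.0 m/s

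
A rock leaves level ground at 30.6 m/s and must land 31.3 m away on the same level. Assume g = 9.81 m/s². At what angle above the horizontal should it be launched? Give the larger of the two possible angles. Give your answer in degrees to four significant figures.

From R = (v₀²/g) sin 2θ: sin 2θ = 9.81 × 31.3 / 936.36 = 0.3279.
2θ = 19.14° or 180° − 19.14° = 160.9°, so θ = 9.571° or 80.43°.
The larger angle is 80.43°.

80.43°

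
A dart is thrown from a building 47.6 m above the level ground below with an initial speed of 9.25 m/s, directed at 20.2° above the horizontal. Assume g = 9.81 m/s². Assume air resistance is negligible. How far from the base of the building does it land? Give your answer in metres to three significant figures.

30.0 m

Components: vₓ = 9.250 cos 20.2° = 8.681 m/s, v_y0 = 9.250 sin 20.2° = 3.194 m/s.
Vertical motion (up positive, ground at y = 0): 4.905 t² − (3.194) t − 47.6 = 0, so t = (3.194 + √(3.194² + 2·9.81·47.6)) / 9.81 = (3.194 + 30.73) / 9.81 = 3.458 s.
Horizontal distance: R = vₓ t = 8.681 × 3.458 = 30.02 m.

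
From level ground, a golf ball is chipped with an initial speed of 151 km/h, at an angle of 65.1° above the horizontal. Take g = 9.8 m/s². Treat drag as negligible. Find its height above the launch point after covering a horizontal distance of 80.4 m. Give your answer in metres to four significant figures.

Convert: 151 km/h = 151/3.6 = 41.94 m/s.
vₓ = 41.94 cos 65.1° = 17.66 m/s; v_y0 = 41.94 sin 65.1° = 38.05 m/s.
At x = 80.4 m, t = x/vₓ = 80.4/17.66 = 4.553 s.
Height: y = v_y0 t − ½ g t² = 38.05 × 4.553 − 4.900 × 4.553² = 173.2 − 101.6 = 71.65 m.

71.65 m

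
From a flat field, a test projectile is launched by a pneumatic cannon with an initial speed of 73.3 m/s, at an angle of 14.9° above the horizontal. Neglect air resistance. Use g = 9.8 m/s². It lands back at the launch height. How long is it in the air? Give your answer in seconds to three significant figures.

3.85 s

vₓ = 73.30 cos 14.9° = 70.84 m/s; v_y0 = 73.30 sin 14.9° = 18.85 m/s.
Landing at launch height ⇒ T = 2 v_y0 / g = 2 × 18.85 / 9.80 = 3.846 s.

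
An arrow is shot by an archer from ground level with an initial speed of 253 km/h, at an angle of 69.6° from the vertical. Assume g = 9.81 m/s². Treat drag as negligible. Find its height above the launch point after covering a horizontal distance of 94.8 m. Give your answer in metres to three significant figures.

25.1 m

Convert: 253 km/h = 253/3.6 = 70.28 m/s.
Components: vₓ = 70.28 sin 69.6° = 65.87 m/s, v_y0 = 70.28 cos 69.6° = 24.50 m/s.
Time to reach x = 94.8 m: t = x/vₓ = 94.8/65.87 = 1.439 s.
Height: y = v_y0 t − ½ g t² = 24.50 × 1.439 − 4.905 × 1.439² = 35.26 − 10.16 = 25.10 m.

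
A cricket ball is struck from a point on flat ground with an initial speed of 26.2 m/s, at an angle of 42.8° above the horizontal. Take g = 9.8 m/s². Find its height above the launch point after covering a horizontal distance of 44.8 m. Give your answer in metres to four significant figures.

14.87 m

Components: vₓ = 26.20 cos 42.8° = 19.22 m/s, v_y0 = 26.20 sin 42.8° = 17.80 m/s.
x = vₓ t ⇒ t = 44.8/19.22 = 2.330 s.
Height: y = v_y0 t − ½ g t² = 17.80 × 2.330 − 4.900 × 2.330² = 41.49 − 26.61 = 14.87 m.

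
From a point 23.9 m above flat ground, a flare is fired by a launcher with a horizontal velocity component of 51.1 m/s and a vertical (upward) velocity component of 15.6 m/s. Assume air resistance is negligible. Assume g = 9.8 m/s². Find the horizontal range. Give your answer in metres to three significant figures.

220 m

The projectile lands when y = 23.9 + (15.60) t − ½·9.80·t² = 0. Positive root: t = (15.60 + √(15.60² + 2·9.80·23.9)) / 9.80 = (15.60 + 26.68) / 9.80 = 4.314 s.
Horizontal distance: R = vₓ t = 51.10 × 4.314 = 220.5 m.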